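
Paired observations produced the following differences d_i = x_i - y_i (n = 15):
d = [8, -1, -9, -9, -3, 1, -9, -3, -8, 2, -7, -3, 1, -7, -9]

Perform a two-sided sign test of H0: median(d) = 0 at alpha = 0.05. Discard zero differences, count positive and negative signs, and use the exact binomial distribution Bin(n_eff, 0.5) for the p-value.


Step 1: Discard zero differences. Original n = 15; n_eff = number of nonzero differences = 15.
Nonzero differences (with sign): +8, -1, -9, -9, -3, +1, -9, -3, -8, +2, -7, -3, +1, -7, -9
Step 2: Count signs: positive = 4, negative = 11.
Step 3: Under H0: P(positive) = 0.5, so the number of positives S ~ Bin(15, 0.5).
Step 4: Two-sided exact p-value = sum of Bin(15,0.5) probabilities at or below the observed probability = 0.118469.
Step 5: alpha = 0.05. fail to reject H0.

n_eff = 15, pos = 4, neg = 11, p = 0.118469, fail to reject H0.


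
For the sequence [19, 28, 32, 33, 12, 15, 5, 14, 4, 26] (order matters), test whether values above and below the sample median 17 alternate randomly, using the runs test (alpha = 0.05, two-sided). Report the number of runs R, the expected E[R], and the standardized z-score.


Step 1: Compute median = 17; label A = above, B = below.
Labels in order: AAAABBBBBA  (n_A = 5, n_B = 5)
Step 2: Count runs R = 3.
Step 3: Under H0 (random ordering), E[R] = 2*n_A*n_B/(n_A+n_B) + 1 = 2*5*5/10 + 1 = 6.0000.
        Var[R] = 2*n_A*n_B*(2*n_A*n_B - n_A - n_B) / ((n_A+n_B)^2 * (n_A+n_B-1)) = 2000/900 = 2.2222.
        SD[R] = 1.4907.
Step 4: Continuity-corrected z = (R + 0.5 - E[R]) / SD[R] = (3 + 0.5 - 6.0000) / 1.4907 = -1.6771.
Step 5: Two-sided p-value via normal approximation = 2*(1 - Phi(|z|)) = 0.093533.
Step 6: alpha = 0.05. fail to reject H0.

R = 3, z = -1.6771, p = 0.093533, fail to reject H0.


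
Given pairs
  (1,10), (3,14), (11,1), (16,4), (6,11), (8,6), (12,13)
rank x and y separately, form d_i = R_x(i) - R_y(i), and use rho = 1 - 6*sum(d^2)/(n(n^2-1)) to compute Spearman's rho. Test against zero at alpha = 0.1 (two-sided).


Step 1: Rank x and y separately (midranks; no ties here).
rank(x): 1->1, 3->2, 11->5, 16->7, 6->3, 8->4, 12->6
rank(y): 10->4, 14->7, 1->1, 4->2, 11->5, 6->3, 13->6
Step 2: d_i = R_x(i) - R_y(i); compute d_i^2.
  (1-4)^2=9, (2-7)^2=25, (5-1)^2=16, (7-2)^2=25, (3-5)^2=4, (4-3)^2=1, (6-6)^2=0
sum(d^2) = 80.
Step 3: rho = 1 - 6*80 / (7*(7^2 - 1)) = 1 - 480/336 = -0.428571.
Step 4: Under H0, t = rho * sqrt((n-2)/(1-rho^2)) = -1.0607 ~ t(5).
Step 5: Two-sided p-value from the t-distribution with 5 df = 0.337368.
Step 6: alpha = 0.1. fail to reject H0.

rho = -0.4286, p = 0.337368, fail to reject H0 at alpha = 0.1.


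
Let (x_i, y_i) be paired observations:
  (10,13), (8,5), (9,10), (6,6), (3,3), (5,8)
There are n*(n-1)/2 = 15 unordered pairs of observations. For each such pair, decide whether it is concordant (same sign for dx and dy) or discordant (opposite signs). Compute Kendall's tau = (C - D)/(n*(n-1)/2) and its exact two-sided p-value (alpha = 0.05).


Step 1: Enumerate the 15 unordered pairs (i,j) with i<j and classify each by sign(x_j-x_i) * sign(y_j-y_i).
  (1,2):dx=-2,dy=-8->C; (1,3):dx=-1,dy=-3->C; (1,4):dx=-4,dy=-7->C; (1,5):dx=-7,dy=-10->C
  (1,6):dx=-5,dy=-5->C; (2,3):dx=+1,dy=+5->C; (2,4):dx=-2,dy=+1->D; (2,5):dx=-5,dy=-2->C
  (2,6):dx=-3,dy=+3->D; (3,4):dx=-3,dy=-4->C; (3,5):dx=-6,dy=-7->C; (3,6):dx=-4,dy=-2->C
  (4,5):dx=-3,dy=-3->C; (4,6):dx=-1,dy=+2->D; (5,6):dx=+2,dy=+5->C
Step 2: C = 12, D = 3, total pairs = 15.
Step 3: tau = (C - D)/(n(n-1)/2) = (12 - 3)/15 = 0.600000.
Step 4: Exact two-sided p-value (enumerate n! = 720 permutations of y under H0): p = 0.136111.
Step 5: alpha = 0.05. fail to reject H0.

tau_b = 0.6000 (C=12, D=3), p = 0.136111, fail to reject H0.


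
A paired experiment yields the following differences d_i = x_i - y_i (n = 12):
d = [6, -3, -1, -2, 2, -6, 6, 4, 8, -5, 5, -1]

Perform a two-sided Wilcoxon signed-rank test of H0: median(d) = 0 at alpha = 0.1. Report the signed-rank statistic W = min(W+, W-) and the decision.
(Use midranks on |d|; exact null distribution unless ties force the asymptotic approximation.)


Step 1: Drop any zero differences (none here) and take |d_i|.
|d| = [6, 3, 1, 2, 2, 6, 6, 4, 8, 5, 5, 1]
Step 2: Midrank |d_i| (ties get averaged ranks).
ranks: |6|->10, |3|->5, |1|->1.5, |2|->3.5, |2|->3.5, |6|->10, |6|->10, |4|->6, |8|->12, |5|->7.5, |5|->7.5, |1|->1.5
Step 3: Attach original signs; sum ranks with positive sign and with negative sign.
W+ = 10 + 3.5 + 10 + 6 + 12 + 7.5 = 49
W- = 5 + 1.5 + 3.5 + 10 + 7.5 + 1.5 = 29
(Check: W+ + W- = 78 should equal n(n+1)/2 = 78.)
Step 4: Test statistic W = min(W+, W-) = 29.
Step 5: Ties in |d|, so use the tie-corrected normal approximation.
        E[W] = n(n+1)/4 = 12*13/4 = 39.
        Tie groups: |d|=1 (t=2), |d|=2 (t=2), |d|=5 (t=2), |d|=6 (t=3); sum(t^3 - t) = 42.
        Var[W] = n(n+1)(2n+1)/24 - sum(t^3-t)/48 = 3900/24 - 42/48 = 161.625.
        z = (W - E[W]) / sqrt(Var[W]) = (29 - 39) / 12.7132 = -0.7866.
        Two-sided p = 2*Phi(z) = 0.431525.
Step 6: alpha = 0.1. fail to reject H0.

W+ = 49, W- = 29, W = min = 29, p = 0.431525, fail to reject H0.


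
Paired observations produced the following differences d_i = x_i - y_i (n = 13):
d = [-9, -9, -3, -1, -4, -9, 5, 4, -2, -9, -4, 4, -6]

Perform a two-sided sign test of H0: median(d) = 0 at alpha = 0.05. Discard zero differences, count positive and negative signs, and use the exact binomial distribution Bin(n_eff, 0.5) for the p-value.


Step 1: Discard zero differences. Original n = 13; n_eff = number of nonzero differences = 13.
Nonzero differences (with sign): -9, -9, -3, -1, -4, -9, +5, +4, -2, -9, -4, +4, -6
Step 2: Count signs: positive = 3, negative = 10.
Step 3: Under H0: P(positive) = 0.5, so the number of positives S ~ Bin(13, 0.5).
Step 4: Two-sided exact p-value = sum of Bin(13,0.5) probabilities at or below the observed probability = 0.092285.
Step 5: alpha = 0.05. fail to reject H0.

n_eff = 13, pos = 3, neg = 10, p = 0.092285, fail to reject H0.


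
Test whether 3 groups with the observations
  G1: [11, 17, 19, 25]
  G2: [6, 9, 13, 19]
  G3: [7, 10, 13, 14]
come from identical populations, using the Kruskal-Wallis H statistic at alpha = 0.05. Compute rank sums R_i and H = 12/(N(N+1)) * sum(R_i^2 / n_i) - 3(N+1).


Step 1: Combine all N = 12 observations and assign midranks.
sorted (value, group, rank): (6,G2,1), (7,G3,2), (9,G2,3), (10,G3,4), (11,G1,5), (13,G2,6.5), (13,G3,6.5), (14,G3,8), (17,G1,9), (19,G1,10.5), (19,G2,10.5), (25,G1,12)
Step 2: Sum ranks within each group.
R_1 = 36.5 (n_1 = 4)
R_2 = 21 (n_2 = 4)
R_3 = 20.5 (n_3 = 4)
Step 3: H = 12/(N(N+1)) * sum(R_i^2/n_i) - 3(N+1)
     = 12/(12*13) * (36.5^2/4 + 21^2/4 + 20.5^2/4) - 3*13
     = 0.076923 * 548.375 - 39
     = 3.182692.
Step 4: Ties present; correction factor C = 1 - 12/(12^3 - 12) = 0.993007. Corrected H = 3.182692 / 0.993007 = 3.205106.
Step 5: Under H0, H ~ chi^2(2); p-value = 0.201382.
Step 6: alpha = 0.05. fail to reject H0.

H = 3.2051, df = 2, p = 0.201382, fail to reject H0.


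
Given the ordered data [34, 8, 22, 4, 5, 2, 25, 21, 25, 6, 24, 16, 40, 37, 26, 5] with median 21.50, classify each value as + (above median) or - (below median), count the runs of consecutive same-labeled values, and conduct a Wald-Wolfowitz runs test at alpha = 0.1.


Step 1: Compute median = 21.50; label A = above, B = below.
Labels in order: ABABBBABABABAAAB  (n_A = 8, n_B = 8)
Step 2: Count runs R = 12.
Step 3: Under H0 (random ordering), E[R] = 2*n_A*n_B/(n_A+n_B) + 1 = 2*8*8/16 + 1 = 9.0000.
        Var[R] = 2*n_A*n_B*(2*n_A*n_B - n_A - n_B) / ((n_A+n_B)^2 * (n_A+n_B-1)) = 14336/3840 = 3.7333.
        SD[R] = 1.9322.
Step 4: Continuity-corrected z = (R - 0.5 - E[R]) / SD[R] = (12 - 0.5 - 9.0000) / 1.9322 = 1.2939.
Step 5: Two-sided p-value via normal approximation = 2*(1 - Phi(|z|)) = 0.195709.
Step 6: alpha = 0.1. fail to reject H0.

R = 12, z = 1.2939, p = 0.195709, fail to reject H0.


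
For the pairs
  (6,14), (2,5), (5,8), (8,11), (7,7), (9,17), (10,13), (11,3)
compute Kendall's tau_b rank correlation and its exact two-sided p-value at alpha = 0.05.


Step 1: Enumerate the 28 unordered pairs (i,j) with i<j and classify each by sign(x_j-x_i) * sign(y_j-y_i).
  (1,2):dx=-4,dy=-9->C; (1,3):dx=-1,dy=-6->C; (1,4):dx=+2,dy=-3->D; (1,5):dx=+1,dy=-7->D
  (1,6):dx=+3,dy=+3->C; (1,7):dx=+4,dy=-1->D; (1,8):dx=+5,dy=-11->D; (2,3):dx=+3,dy=+3->C
  (2,4):dx=+6,dy=+6->C; (2,5):dx=+5,dy=+2->C; (2,6):dx=+7,dy=+12->C; (2,7):dx=+8,dy=+8->C
  (2,8):dx=+9,dy=-2->D; (3,4):dx=+3,dy=+3->C; (3,5):dx=+2,dy=-1->D; (3,6):dx=+4,dy=+9->C
  (3,7):dx=+5,dy=+5->C; (3,8):dx=+6,dy=-5->D; (4,5):dx=-1,dy=-4->C; (4,6):dx=+1,dy=+6->C
  (4,7):dx=+2,dy=+2->C; (4,8):dx=+3,dy=-8->D; (5,6):dx=+2,dy=+10->C; (5,7):dx=+3,dy=+6->C
  (5,8):dx=+4,dy=-4->D; (6,7):dx=+1,dy=-4->D; (6,8):dx=+2,dy=-14->D; (7,8):dx=+1,dy=-10->D
Step 2: C = 16, D = 12, total pairs = 28.
Step 3: tau = (C - D)/(n(n-1)/2) = (16 - 12)/28 = 0.142857.
Step 4: Exact two-sided p-value (enumerate n! = 40320 permutations of y under H0): p = 0.719544.
Step 5: alpha = 0.05. fail to reject H0.

tau_b = 0.1429 (C=16, D=12), p = 0.719544, fail to reject H0.


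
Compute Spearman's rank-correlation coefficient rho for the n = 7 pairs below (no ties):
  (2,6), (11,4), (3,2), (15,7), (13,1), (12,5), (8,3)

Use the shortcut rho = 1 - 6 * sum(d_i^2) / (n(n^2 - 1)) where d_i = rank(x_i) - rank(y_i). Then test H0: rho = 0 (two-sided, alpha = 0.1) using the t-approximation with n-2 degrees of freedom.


Step 1: Rank x and y separately (midranks; no ties here).
rank(x): 2->1, 11->4, 3->2, 15->7, 13->6, 12->5, 8->3
rank(y): 6->6, 4->4, 2->2, 7->7, 1->1, 5->5, 3->3
Step 2: d_i = R_x(i) - R_y(i); compute d_i^2.
  (1-6)^2=25, (4-4)^2=0, (2-2)^2=0, (7-7)^2=0, (6-1)^2=25, (5-5)^2=0, (3-3)^2=0
sum(d^2) = 50.
Step 3: rho = 1 - 6*50 / (7*(7^2 - 1)) = 1 - 300/336 = 0.107143.
Step 4: Under H0, t = rho * sqrt((n-2)/(1-rho^2)) = 0.2410 ~ t(5).
Step 5: Two-sided p-value from the t-distribution with 5 df = 0.819151.
Step 6: alpha = 0.1. fail to reject H0.

rho = 0.1071, p = 0.819151, fail to reject H0 at alpha = 0.1.


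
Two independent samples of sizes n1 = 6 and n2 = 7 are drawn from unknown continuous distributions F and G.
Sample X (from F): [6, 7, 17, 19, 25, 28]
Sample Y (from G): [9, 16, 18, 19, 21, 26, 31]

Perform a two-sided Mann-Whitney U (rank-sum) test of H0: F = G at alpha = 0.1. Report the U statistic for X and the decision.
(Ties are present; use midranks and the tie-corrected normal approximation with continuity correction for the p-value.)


Step 1: Combine and sort all 13 observations; assign midranks.
sorted (value, group): (6,X), (7,X), (9,Y), (16,Y), (17,X), (18,Y), (19,X), (19,Y), (21,Y), (25,X), (26,Y), (28,X), (31,Y)
ranks: 6->1, 7->2, 9->3, 16->4, 17->5, 18->6, 19->7.5, 19->7.5, 21->9, 25->10, 26->11, 28->12, 31->13
Step 2: Rank sum for X: R1 = 1 + 2 + 5 + 7.5 + 10 + 12 = 37.5.
Step 3: U_X = R1 - n1(n1+1)/2 = 37.5 - 6*7/2 = 37.5 - 21 = 16.5.
       U_Y = n1*n2 - U_X = 42 - 16.5 = 25.5.
Step 4: Ties are present, so use the tie-corrected normal approximation (with continuity correction) for the p-value.
Step 5: p-value = 0.567176; compare to alpha = 0.1. fail to reject H0.

U_X = 16.5, p = 0.567176, fail to reject H0 at alpha = 0.1.


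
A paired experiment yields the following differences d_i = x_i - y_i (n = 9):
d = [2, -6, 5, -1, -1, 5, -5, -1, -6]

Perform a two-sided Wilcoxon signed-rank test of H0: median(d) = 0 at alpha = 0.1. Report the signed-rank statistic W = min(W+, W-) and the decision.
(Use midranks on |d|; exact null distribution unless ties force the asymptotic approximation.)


Step 1: Drop any zero differences (none here) and take |d_i|.
|d| = [2, 6, 5, 1, 1, 5, 5, 1, 6]
Step 2: Midrank |d_i| (ties get averaged ranks).
ranks: |2|->4, |6|->8.5, |5|->6, |1|->2, |1|->2, |5|->6, |5|->6, |1|->2, |6|->8.5
Step 3: Attach original signs; sum ranks with positive sign and with negative sign.
W+ = 4 + 6 + 6 = 16
W- = 8.5 + 2 + 2 + 6 + 2 + 8.5 = 29
(Check: W+ + W- = 45 should equal n(n+1)/2 = 45.)
Step 4: Test statistic W = min(W+, W-) = 16.
Step 5: Ties in |d|, so use the tie-corrected normal approximation.
        E[W] = n(n+1)/4 = 9*10/4 = 22.5.
        Tie groups: |d|=1 (t=3), |d|=5 (t=3), |d|=6 (t=2); sum(t^3 - t) = 54.
        Var[W] = n(n+1)(2n+1)/24 - sum(t^3-t)/48 = 1710/24 - 54/48 = 70.125.
        z = (W - E[W]) / sqrt(Var[W]) = (16 - 22.5) / 8.3741 = -0.7762.
        Two-sided p = 2*Phi(z) = 0.437627.
Step 6: alpha = 0.1. fail to reject H0.

W+ = 16, W- = 29, W = min = 16, p = 0.437627, fail to reject H0.


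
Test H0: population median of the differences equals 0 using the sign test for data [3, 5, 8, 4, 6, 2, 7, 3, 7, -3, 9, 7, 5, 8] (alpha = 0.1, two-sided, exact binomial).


Step 1: Discard zero differences. Original n = 14; n_eff = number of nonzero differences = 14.
Nonzero differences (with sign): +3, +5, +8, +4, +6, +2, +7, +3, +7, -3, +9, +7, +5, +8
Step 2: Count signs: positive = 13, negative = 1.
Step 3: Under H0: P(positive) = 0.5, so the number of positives S ~ Bin(14, 0.5).
Step 4: Two-sided exact p-value = sum of Bin(14,0.5) probabilities at or below the observed probability = 0.001831.
Step 5: alpha = 0.1. reject H0.

n_eff = 14, pos = 13, neg = 1, p = 0.001831, reject H0.


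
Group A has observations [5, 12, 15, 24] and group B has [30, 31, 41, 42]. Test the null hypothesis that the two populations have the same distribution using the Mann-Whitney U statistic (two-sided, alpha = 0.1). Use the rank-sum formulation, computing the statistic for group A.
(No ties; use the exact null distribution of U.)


Step 1: Combine and sort all 8 observations; assign midranks.
sorted (value, group): (5,X), (12,X), (15,X), (24,X), (30,Y), (31,Y), (41,Y), (42,Y)
ranks: 5->1, 12->2, 15->3, 24->4, 30->5, 31->6, 41->7, 42->8
Step 2: Rank sum for X: R1 = 1 + 2 + 3 + 4 = 10.
Step 3: U_X = R1 - n1(n1+1)/2 = 10 - 4*5/2 = 10 - 10 = 0.
       U_Y = n1*n2 - U_X = 16 - 0 = 16.
Step 4: No ties, so the exact null distribution of U (based on enumerating the C(8,4) = 70 equally likely rank assignments) gives the two-sided p-value.
Step 5: p-value = 0.028571; compare to alpha = 0.1. reject H0.

U_X = 0, p = 0.028571, reject H0 at alpha = 0.1.


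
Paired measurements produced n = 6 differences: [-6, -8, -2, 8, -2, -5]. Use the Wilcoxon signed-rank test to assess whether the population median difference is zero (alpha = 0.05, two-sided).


Step 1: Drop any zero differences (none here) and take |d_i|.
|d| = [6, 8, 2, 8, 2, 5]
Step 2: Midrank |d_i| (ties get averaged ranks).
ranks: |6|->4, |8|->5.5, |2|->1.5, |8|->5.5, |2|->1.5, |5|->3
Step 3: Attach original signs; sum ranks with positive sign and with negative sign.
W+ = 5.5 = 5.5
W- = 4 + 5.5 + 1.5 + 1.5 + 3 = 15.5
(Check: W+ + W- = 21 should equal n(n+1)/2 = 21.)
Step 4: Test statistic W = min(W+, W-) = 5.5.
Step 5: Ties in |d|, so use the tie-corrected normal approximation.
        E[W] = n(n+1)/4 = 6*7/4 = 10.5.
        Tie groups: |d|=2 (t=2), |d|=8 (t=2); sum(t^3 - t) = 12.
        Var[W] = n(n+1)(2n+1)/24 - sum(t^3-t)/48 = 546/24 - 12/48 = 22.5.
        z = (W - E[W]) / sqrt(Var[W]) = (5.5 - 10.5) / 4.7434 = -1.0541.
        Two-sided p = 2*Phi(z) = 0.291841.
Step 6: alpha = 0.05. fail to reject H0.

W+ = 5.5, W- = 15.5, W = min = 5.5, p = 0.291841, fail to reject H0.


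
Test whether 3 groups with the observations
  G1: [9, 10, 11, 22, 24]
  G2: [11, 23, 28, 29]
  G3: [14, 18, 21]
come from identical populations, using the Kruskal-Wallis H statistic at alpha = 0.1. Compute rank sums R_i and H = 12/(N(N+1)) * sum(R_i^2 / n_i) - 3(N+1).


Step 1: Combine all N = 12 observations and assign midranks.
sorted (value, group, rank): (9,G1,1), (10,G1,2), (11,G1,3.5), (11,G2,3.5), (14,G3,5), (18,G3,6), (21,G3,7), (22,G1,8), (23,G2,9), (24,G1,10), (28,G2,11), (29,G2,12)
Step 2: Sum ranks within each group.
R_1 = 24.5 (n_1 = 5)
R_2 = 35.5 (n_2 = 4)
R_3 = 18 (n_3 = 3)
Step 3: H = 12/(N(N+1)) * sum(R_i^2/n_i) - 3(N+1)
     = 12/(12*13) * (24.5^2/5 + 35.5^2/4 + 18^2/3) - 3*13
     = 0.076923 * 543.112 - 39
     = 2.777885.
Step 4: Ties present; correction factor C = 1 - 6/(12^3 - 12) = 0.996503. Corrected H = 2.777885 / 0.996503 = 2.787632.
Step 5: Under H0, H ~ chi^2(2); p-value = 0.248127.
Step 6: alpha = 0.1. fail to reject H0.

H = 2.7876, df = 2, p = 0.248127, fail to reject H0.


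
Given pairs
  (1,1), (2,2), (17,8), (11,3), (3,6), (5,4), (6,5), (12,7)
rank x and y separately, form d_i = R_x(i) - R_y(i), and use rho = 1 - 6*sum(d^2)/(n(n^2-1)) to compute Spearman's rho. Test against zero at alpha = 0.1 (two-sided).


Step 1: Rank x and y separately (midranks; no ties here).
rank(x): 1->1, 2->2, 17->8, 11->6, 3->3, 5->4, 6->5, 12->7
rank(y): 1->1, 2->2, 8->8, 3->3, 6->6, 4->4, 5->5, 7->7
Step 2: d_i = R_x(i) - R_y(i); compute d_i^2.
  (1-1)^2=0, (2-2)^2=0, (8-8)^2=0, (6-3)^2=9, (3-6)^2=9, (4-4)^2=0, (5-5)^2=0, (7-7)^2=0
sum(d^2) = 18.
Step 3: rho = 1 - 6*18 / (8*(8^2 - 1)) = 1 - 108/504 = 0.785714.
Step 4: Under H0, t = rho * sqrt((n-2)/(1-rho^2)) = 3.1113 ~ t(6).
Step 5: Two-sided p-value from the t-distribution with 6 df = 0.020815.
Step 6: alpha = 0.1. reject H0.

rho = 0.7857, p = 0.020815, reject H0 at alpha = 0.1.


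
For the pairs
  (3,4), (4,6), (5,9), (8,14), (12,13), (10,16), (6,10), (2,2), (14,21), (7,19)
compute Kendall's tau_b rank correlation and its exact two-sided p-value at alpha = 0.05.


Step 1: Enumerate the 45 unordered pairs (i,j) with i<j and classify each by sign(x_j-x_i) * sign(y_j-y_i).
  (1,2):dx=+1,dy=+2->C; (1,3):dx=+2,dy=+5->C; (1,4):dx=+5,dy=+10->C; (1,5):dx=+9,dy=+9->C
  (1,6):dx=+7,dy=+12->C; (1,7):dx=+3,dy=+6->C; (1,8):dx=-1,dy=-2->C; (1,9):dx=+11,dy=+17->C
  (1,10):dx=+4,dy=+15->C; (2,3):dx=+1,dy=+3->C; (2,4):dx=+4,dy=+8->C; (2,5):dx=+8,dy=+7->C
  (2,6):dx=+6,dy=+10->C; (2,7):dx=+2,dy=+4->C; (2,8):dx=-2,dy=-4->C; (2,9):dx=+10,dy=+15->C
  (2,10):dx=+3,dy=+13->C; (3,4):dx=+3,dy=+5->C; (3,5):dx=+7,dy=+4->C; (3,6):dx=+5,dy=+7->C
  (3,7):dx=+1,dy=+1->C; (3,8):dx=-3,dy=-7->C; (3,9):dx=+9,dy=+12->C; (3,10):dx=+2,dy=+10->C
  (4,5):dx=+4,dy=-1->D; (4,6):dx=+2,dy=+2->C; (4,7):dx=-2,dy=-4->C; (4,8):dx=-6,dy=-12->C
  (4,9):dx=+6,dy=+7->C; (4,10):dx=-1,dy=+5->D; (5,6):dx=-2,dy=+3->D; (5,7):dx=-6,dy=-3->C
  (5,8):dx=-10,dy=-11->C; (5,9):dx=+2,dy=+8->C; (5,10):dx=-5,dy=+6->D; (6,7):dx=-4,dy=-6->C
  (6,8):dx=-8,dy=-14->C; (6,9):dx=+4,dy=+5->C; (6,10):dx=-3,dy=+3->D; (7,8):dx=-4,dy=-8->C
  (7,9):dx=+8,dy=+11->C; (7,10):dx=+1,dy=+9->C; (8,9):dx=+12,dy=+19->C; (8,10):dx=+5,dy=+17->C
  (9,10):dx=-7,dy=-2->C
Step 2: C = 40, D = 5, total pairs = 45.
Step 3: tau = (C - D)/(n(n-1)/2) = (40 - 5)/45 = 0.777778.
Step 4: Exact two-sided p-value (enumerate n! = 3628800 permutations of y under H0): p = 0.000946.
Step 5: alpha = 0.05. reject H0.

tau_b = 0.7778 (C=40, D=5), p = 0.000946, reject H0.


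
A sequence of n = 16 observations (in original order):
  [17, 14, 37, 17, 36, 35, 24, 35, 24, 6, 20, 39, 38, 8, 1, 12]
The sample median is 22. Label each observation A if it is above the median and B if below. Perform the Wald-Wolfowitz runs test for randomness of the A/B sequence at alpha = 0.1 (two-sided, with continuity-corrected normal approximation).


Step 1: Compute median = 22; label A = above, B = below.
Labels in order: BBABAAAAABBAABBB  (n_A = 8, n_B = 8)
Step 2: Count runs R = 7.
Step 3: Under H0 (random ordering), E[R] = 2*n_A*n_B/(n_A+n_B) + 1 = 2*8*8/16 + 1 = 9.0000.
        Var[R] = 2*n_A*n_B*(2*n_A*n_B - n_A - n_B) / ((n_A+n_B)^2 * (n_A+n_B-1)) = 14336/3840 = 3.7333.
        SD[R] = 1.9322.
Step 4: Continuity-corrected z = (R + 0.5 - E[R]) / SD[R] = (7 + 0.5 - 9.0000) / 1.9322 = -0.7763.
Step 5: Two-sided p-value via normal approximation = 2*(1 - Phi(|z|)) = 0.437558.
Step 6: alpha = 0.1. fail to reject H0.

R = 7, z = -0.7763, p = 0.437558, fail to reject H0.


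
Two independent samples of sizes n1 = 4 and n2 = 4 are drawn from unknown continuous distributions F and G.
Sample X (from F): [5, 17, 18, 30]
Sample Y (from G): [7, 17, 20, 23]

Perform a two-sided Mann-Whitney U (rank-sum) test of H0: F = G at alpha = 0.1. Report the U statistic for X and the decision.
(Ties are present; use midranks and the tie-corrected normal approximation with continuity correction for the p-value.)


Step 1: Combine and sort all 8 observations; assign midranks.
sorted (value, group): (5,X), (7,Y), (17,X), (17,Y), (18,X), (20,Y), (23,Y), (30,X)
ranks: 5->1, 7->2, 17->3.5, 17->3.5, 18->5, 20->6, 23->7, 30->8
Step 2: Rank sum for X: R1 = 1 + 3.5 + 5 + 8 = 17.5.
Step 3: U_X = R1 - n1(n1+1)/2 = 17.5 - 4*5/2 = 17.5 - 10 = 7.5.
       U_Y = n1*n2 - U_X = 16 - 7.5 = 8.5.
Step 4: Ties are present, so use the tie-corrected normal approximation (with continuity correction) for the p-value.
Step 5: p-value = 1.000000; compare to alpha = 0.1. fail to reject H0.

U_X = 7.5, p = 1.000000, fail to reject H0 at alpha = 0.1.


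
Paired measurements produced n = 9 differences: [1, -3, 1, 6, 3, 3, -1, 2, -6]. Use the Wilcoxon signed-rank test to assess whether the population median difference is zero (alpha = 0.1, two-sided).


Step 1: Drop any zero differences (none here) and take |d_i|.
|d| = [1, 3, 1, 6, 3, 3, 1, 2, 6]
Step 2: Midrank |d_i| (ties get averaged ranks).
ranks: |1|->2, |3|->6, |1|->2, |6|->8.5, |3|->6, |3|->6, |1|->2, |2|->4, |6|->8.5
Step 3: Attach original signs; sum ranks with positive sign and with negative sign.
W+ = 2 + 2 + 8.5 + 6 + 6 + 4 = 28.5
W- = 6 + 2 + 8.5 = 16.5
(Check: W+ + W- = 45 should equal n(n+1)/2 = 45.)
Step 4: Test statistic W = min(W+, W-) = 16.5.
Step 5: Ties in |d|, so use the tie-corrected normal approximation.
        E[W] = n(n+1)/4 = 9*10/4 = 22.5.
        Tie groups: |d|=1 (t=3), |d|=3 (t=3), |d|=6 (t=2); sum(t^3 - t) = 54.
        Var[W] = n(n+1)(2n+1)/24 - sum(t^3-t)/48 = 1710/24 - 54/48 = 70.125.
        z = (W - E[W]) / sqrt(Var[W]) = (16.5 - 22.5) / 8.3741 = -0.7165.
        Two-sided p = 2*Phi(z) = 0.473684.
Step 6: alpha = 0.1. fail to reject H0.

W+ = 28.5, W- = 16.5, W = min = 16.5, p = 0.473684, fail to reject H0.


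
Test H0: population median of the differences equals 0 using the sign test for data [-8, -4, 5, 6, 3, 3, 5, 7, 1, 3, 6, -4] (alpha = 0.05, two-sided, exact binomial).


Step 1: Discard zero differences. Original n = 12; n_eff = number of nonzero differences = 12.
Nonzero differences (with sign): -8, -4, +5, +6, +3, +3, +5, +7, +1, +3, +6, -4
Step 2: Count signs: positive = 9, negative = 3.
Step 3: Under H0: P(positive) = 0.5, so the number of positives S ~ Bin(12, 0.5).
Step 4: Two-sided exact p-value = sum of Bin(12,0.5) probabilities at or below the observed probability = 0.145996.
Step 5: alpha = 0.05. fail to reject H0.

n_eff = 12, pos = 9, neg = 3, p = 0.145996, fail to reject H0.


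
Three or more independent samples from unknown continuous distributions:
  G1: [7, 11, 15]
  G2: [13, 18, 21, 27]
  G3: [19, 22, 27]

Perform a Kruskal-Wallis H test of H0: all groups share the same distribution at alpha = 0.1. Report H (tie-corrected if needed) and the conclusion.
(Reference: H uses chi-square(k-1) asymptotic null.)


Step 1: Combine all N = 10 observations and assign midranks.
sorted (value, group, rank): (7,G1,1), (11,G1,2), (13,G2,3), (15,G1,4), (18,G2,5), (19,G3,6), (21,G2,7), (22,G3,8), (27,G2,9.5), (27,G3,9.5)
Step 2: Sum ranks within each group.
R_1 = 7 (n_1 = 3)
R_2 = 24.5 (n_2 = 4)
R_3 = 23.5 (n_3 = 3)
Step 3: H = 12/(N(N+1)) * sum(R_i^2/n_i) - 3(N+1)
     = 12/(10*11) * (7^2/3 + 24.5^2/4 + 23.5^2/3) - 3*11
     = 0.109091 * 350.479 - 33
     = 5.234091.
Step 4: Ties present; correction factor C = 1 - 6/(10^3 - 10) = 0.993939. Corrected H = 5.234091 / 0.993939 = 5.266006.
Step 5: Under H0, H ~ chi^2(2); p-value = 0.071862.
Step 6: alpha = 0.1. reject H0.

H = 5.2660, df = 2, p = 0.071862, reject H0.


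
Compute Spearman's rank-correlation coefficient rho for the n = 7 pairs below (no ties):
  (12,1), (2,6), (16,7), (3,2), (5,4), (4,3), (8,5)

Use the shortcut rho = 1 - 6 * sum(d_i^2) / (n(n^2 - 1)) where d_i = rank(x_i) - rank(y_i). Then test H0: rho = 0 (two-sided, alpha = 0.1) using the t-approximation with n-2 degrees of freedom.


Step 1: Rank x and y separately (midranks; no ties here).
rank(x): 12->6, 2->1, 16->7, 3->2, 5->4, 4->3, 8->5
rank(y): 1->1, 6->6, 7->7, 2->2, 4->4, 3->3, 5->5
Step 2: d_i = R_x(i) - R_y(i); compute d_i^2.
  (6-1)^2=25, (1-6)^2=25, (7-7)^2=0, (2-2)^2=0, (4-4)^2=0, (3-3)^2=0, (5-5)^2=0
sum(d^2) = 50.
Step 3: rho = 1 - 6*50 / (7*(7^2 - 1)) = 1 - 300/336 = 0.107143.
Step 4: Under H0, t = rho * sqrt((n-2)/(1-rho^2)) = 0.2410 ~ t(5).
Step 5: Two-sided p-value from the t-distribution with 5 df = 0.819151.
Step 6: alpha = 0.1. fail to reject H0.

rho = 0.1071, p = 0.819151, fail to reject H0 at alpha = 0.1.


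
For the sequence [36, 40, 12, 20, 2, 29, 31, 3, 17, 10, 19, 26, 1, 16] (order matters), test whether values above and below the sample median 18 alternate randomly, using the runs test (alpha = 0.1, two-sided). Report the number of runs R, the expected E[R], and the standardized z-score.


Step 1: Compute median = 18; label A = above, B = below.
Labels in order: AABABAABBBAABB  (n_A = 7, n_B = 7)
Step 2: Count runs R = 8.
Step 3: Under H0 (random ordering), E[R] = 2*n_A*n_B/(n_A+n_B) + 1 = 2*7*7/14 + 1 = 8.0000.
        Var[R] = 2*n_A*n_B*(2*n_A*n_B - n_A - n_B) / ((n_A+n_B)^2 * (n_A+n_B-1)) = 8232/2548 = 3.2308.
        SD[R] = 1.7974.
Step 4: R = E[R], so z = 0 with no continuity correction.
Step 5: Two-sided p-value via normal approximation = 2*(1 - Phi(|z|)) = 1.000000.
Step 6: alpha = 0.1. fail to reject H0.

R = 8, z = 0.0000, p = 1.000000, fail to reject H0.


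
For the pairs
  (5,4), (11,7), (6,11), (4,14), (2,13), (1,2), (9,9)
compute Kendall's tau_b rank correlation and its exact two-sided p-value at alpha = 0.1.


Step 1: Enumerate the 21 unordered pairs (i,j) with i<j and classify each by sign(x_j-x_i) * sign(y_j-y_i).
  (1,2):dx=+6,dy=+3->C; (1,3):dx=+1,dy=+7->C; (1,4):dx=-1,dy=+10->D; (1,5):dx=-3,dy=+9->D
  (1,6):dx=-4,dy=-2->C; (1,7):dx=+4,dy=+5->C; (2,3):dx=-5,dy=+4->D; (2,4):dx=-7,dy=+7->D
  (2,5):dx=-9,dy=+6->D; (2,6):dx=-10,dy=-5->C; (2,7):dx=-2,dy=+2->D; (3,4):dx=-2,dy=+3->D
  (3,5):dx=-4,dy=+2->D; (3,6):dx=-5,dy=-9->C; (3,7):dx=+3,dy=-2->D; (4,5):dx=-2,dy=-1->C
  (4,6):dx=-3,dy=-12->C; (4,7):dx=+5,dy=-5->D; (5,6):dx=-1,dy=-11->C; (5,7):dx=+7,dy=-4->D
  (6,7):dx=+8,dy=+7->C
Step 2: C = 10, D = 11, total pairs = 21.
Step 3: tau = (C - D)/(n(n-1)/2) = (10 - 11)/21 = -0.047619.
Step 4: Exact two-sided p-value (enumerate n! = 5040 permutations of y under H0): p = 1.000000.
Step 5: alpha = 0.1. fail to reject H0.

tau_b = -0.0476 (C=10, D=11), p = 1.000000, fail to reject H0.


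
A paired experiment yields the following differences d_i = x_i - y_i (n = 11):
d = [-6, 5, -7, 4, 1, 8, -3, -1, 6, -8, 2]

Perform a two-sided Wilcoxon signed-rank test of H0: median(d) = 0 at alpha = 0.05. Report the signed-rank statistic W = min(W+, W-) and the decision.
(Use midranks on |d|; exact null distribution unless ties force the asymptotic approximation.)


Step 1: Drop any zero differences (none here) and take |d_i|.
|d| = [6, 5, 7, 4, 1, 8, 3, 1, 6, 8, 2]
Step 2: Midrank |d_i| (ties get averaged ranks).
ranks: |6|->7.5, |5|->6, |7|->9, |4|->5, |1|->1.5, |8|->10.5, |3|->4, |1|->1.5, |6|->7.5, |8|->10.5, |2|->3
Step 3: Attach original signs; sum ranks with positive sign and with negative sign.
W+ = 6 + 5 + 1.5 + 10.5 + 7.5 + 3 = 33.5
W- = 7.5 + 9 + 4 + 1.5 + 10.5 = 32.5
(Check: W+ + W- = 66 should equal n(n+1)/2 = 66.)
Step 4: Test statistic W = min(W+, W-) = 32.5.
Step 5: Ties in |d|, so use the tie-corrected normal approximation.
        E[W] = n(n+1)/4 = 11*12/4 = 33.
        Tie groups: |d|=1 (t=2), |d|=6 (t=2), |d|=8 (t=2); sum(t^3 - t) = 18.
        Var[W] = n(n+1)(2n+1)/24 - sum(t^3-t)/48 = 3036/24 - 18/48 = 126.125.
        z = (W - E[W]) / sqrt(Var[W]) = (32.5 - 33) / 11.2305 = -0.0445.
        Two-sided p = 2*Phi(z) = 0.964489.
Step 6: alpha = 0.05. fail to reject H0.

W+ = 33.5, W- = 32.5, W = min = 32.5, p = 0.964489, fail to reject H0.


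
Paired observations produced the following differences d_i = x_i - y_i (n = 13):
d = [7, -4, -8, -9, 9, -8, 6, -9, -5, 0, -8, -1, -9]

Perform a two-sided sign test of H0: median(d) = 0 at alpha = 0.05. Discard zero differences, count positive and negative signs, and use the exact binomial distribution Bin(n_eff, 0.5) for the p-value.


Step 1: Discard zero differences. Original n = 13; n_eff = number of nonzero differences = 12.
Nonzero differences (with sign): +7, -4, -8, -9, +9, -8, +6, -9, -5, -8, -1, -9
Step 2: Count signs: positive = 3, negative = 9.
Step 3: Under H0: P(positive) = 0.5, so the number of positives S ~ Bin(12, 0.5).
Step 4: Two-sided exact p-value = sum of Bin(12,0.5) probabilities at or below the observed probability = 0.145996.
Step 5: alpha = 0.05. fail to reject H0.

n_eff = 12, pos = 3, neg = 9, p = 0.145996, fail to reject H0.


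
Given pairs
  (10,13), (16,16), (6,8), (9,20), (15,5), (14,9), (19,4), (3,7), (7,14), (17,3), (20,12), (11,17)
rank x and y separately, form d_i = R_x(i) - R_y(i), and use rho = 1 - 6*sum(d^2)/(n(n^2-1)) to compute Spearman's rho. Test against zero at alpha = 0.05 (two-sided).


Step 1: Rank x and y separately (midranks; no ties here).
rank(x): 10->5, 16->9, 6->2, 9->4, 15->8, 14->7, 19->11, 3->1, 7->3, 17->10, 20->12, 11->6
rank(y): 13->8, 16->10, 8->5, 20->12, 5->3, 9->6, 4->2, 7->4, 14->9, 3->1, 12->7, 17->11
Step 2: d_i = R_x(i) - R_y(i); compute d_i^2.
  (5-8)^2=9, (9-10)^2=1, (2-5)^2=9, (4-12)^2=64, (8-3)^2=25, (7-6)^2=1, (11-2)^2=81, (1-4)^2=9, (3-9)^2=36, (10-1)^2=81, (12-7)^2=25, (6-11)^2=25
sum(d^2) = 366.
Step 3: rho = 1 - 6*366 / (12*(12^2 - 1)) = 1 - 2196/1716 = -0.279720.
Step 4: Under H0, t = rho * sqrt((n-2)/(1-rho^2)) = -0.9213 ~ t(10).
Step 5: Two-sided p-value from the t-distribution with 10 df = 0.378569.
Step 6: alpha = 0.05. fail to reject H0.

rho = -0.2797, p = 0.378569, fail to reject H0 at alpha = 0.05.


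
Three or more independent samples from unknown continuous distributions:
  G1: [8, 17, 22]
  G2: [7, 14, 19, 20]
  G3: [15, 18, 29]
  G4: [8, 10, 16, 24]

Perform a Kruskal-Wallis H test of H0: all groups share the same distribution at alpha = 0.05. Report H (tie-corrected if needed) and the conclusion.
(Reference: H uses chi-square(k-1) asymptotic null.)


Step 1: Combine all N = 14 observations and assign midranks.
sorted (value, group, rank): (7,G2,1), (8,G1,2.5), (8,G4,2.5), (10,G4,4), (14,G2,5), (15,G3,6), (16,G4,7), (17,G1,8), (18,G3,9), (19,G2,10), (20,G2,11), (22,G1,12), (24,G4,13), (29,G3,14)
Step 2: Sum ranks within each group.
R_1 = 22.5 (n_1 = 3)
R_2 = 27 (n_2 = 4)
R_3 = 29 (n_3 = 3)
R_4 = 26.5 (n_4 = 4)
Step 3: H = 12/(N(N+1)) * sum(R_i^2/n_i) - 3(N+1)
     = 12/(14*15) * (22.5^2/3 + 27^2/4 + 29^2/3 + 26.5^2/4) - 3*15
     = 0.057143 * 806.896 - 45
     = 1.108333.
Step 4: Ties present; correction factor C = 1 - 6/(14^3 - 14) = 0.997802. Corrected H = 1.108333 / 0.997802 = 1.110775.
Step 5: Under H0, H ~ chi^2(3); p-value = 0.774474.
Step 6: alpha = 0.05. fail to reject H0.

H = 1.1108, df = 3, p = 0.774474, fail to reject H0.


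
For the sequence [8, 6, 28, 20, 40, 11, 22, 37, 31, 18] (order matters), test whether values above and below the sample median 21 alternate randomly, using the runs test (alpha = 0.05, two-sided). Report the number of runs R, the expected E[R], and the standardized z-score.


Step 1: Compute median = 21; label A = above, B = below.
Labels in order: BBABABAAAB  (n_A = 5, n_B = 5)
Step 2: Count runs R = 7.
Step 3: Under H0 (random ordering), E[R] = 2*n_A*n_B/(n_A+n_B) + 1 = 2*5*5/10 + 1 = 6.0000.
        Var[R] = 2*n_A*n_B*(2*n_A*n_B - n_A - n_B) / ((n_A+n_B)^2 * (n_A+n_B-1)) = 2000/900 = 2.2222.
        SD[R] = 1.4907.
Step 4: Continuity-corrected z = (R - 0.5 - E[R]) / SD[R] = (7 - 0.5 - 6.0000) / 1.4907 = 0.3354.
Step 5: Two-sided p-value via normal approximation = 2*(1 - Phi(|z|)) = 0.737316.
Step 6: alpha = 0.05. fail to reject H0.

R = 7, z = 0.3354, p = 0.737316, fail to reject H0.


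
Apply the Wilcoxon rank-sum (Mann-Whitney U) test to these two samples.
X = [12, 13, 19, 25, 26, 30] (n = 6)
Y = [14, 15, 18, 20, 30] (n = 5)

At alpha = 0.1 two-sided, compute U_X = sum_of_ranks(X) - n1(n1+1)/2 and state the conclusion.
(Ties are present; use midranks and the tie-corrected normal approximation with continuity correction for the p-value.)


Step 1: Combine and sort all 11 observations; assign midranks.
sorted (value, group): (12,X), (13,X), (14,Y), (15,Y), (18,Y), (19,X), (20,Y), (25,X), (26,X), (30,X), (30,Y)
ranks: 12->1, 13->2, 14->3, 15->4, 18->5, 19->6, 20->7, 25->8, 26->9, 30->10.5, 30->10.5
Step 2: Rank sum for X: R1 = 1 + 2 + 6 + 8 + 9 + 10.5 = 36.5.
Step 3: U_X = R1 - n1(n1+1)/2 = 36.5 - 6*7/2 = 36.5 - 21 = 15.5.
       U_Y = n1*n2 - U_X = 30 - 15.5 = 14.5.
Step 4: Ties are present, so use the tie-corrected normal approximation (with continuity correction) for the p-value.
Step 5: p-value = 1.000000; compare to alpha = 0.1. fail to reject H0.

U_X = 15.5, p = 1.000000, fail to reject H0 at alpha = 0.1.


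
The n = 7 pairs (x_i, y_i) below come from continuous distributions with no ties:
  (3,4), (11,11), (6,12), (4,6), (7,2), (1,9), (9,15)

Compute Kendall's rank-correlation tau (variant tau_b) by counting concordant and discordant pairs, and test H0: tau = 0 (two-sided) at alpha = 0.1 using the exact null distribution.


Step 1: Enumerate the 21 unordered pairs (i,j) with i<j and classify each by sign(x_j-x_i) * sign(y_j-y_i).
  (1,2):dx=+8,dy=+7->C; (1,3):dx=+3,dy=+8->C; (1,4):dx=+1,dy=+2->C; (1,5):dx=+4,dy=-2->D
  (1,6):dx=-2,dy=+5->D; (1,7):dx=+6,dy=+11->C; (2,3):dx=-5,dy=+1->D; (2,4):dx=-7,dy=-5->C
  (2,5):dx=-4,dy=-9->C; (2,6):dx=-10,dy=-2->C; (2,7):dx=-2,dy=+4->D; (3,4):dx=-2,dy=-6->C
  (3,5):dx=+1,dy=-10->D; (3,6):dx=-5,dy=-3->C; (3,7):dx=+3,dy=+3->C; (4,5):dx=+3,dy=-4->D
  (4,6):dx=-3,dy=+3->D; (4,7):dx=+5,dy=+9->C; (5,6):dx=-6,dy=+7->D; (5,7):dx=+2,dy=+13->C
  (6,7):dx=+8,dy=+6->C
Step 2: C = 13, D = 8, total pairs = 21.
Step 3: tau = (C - D)/(n(n-1)/2) = (13 - 8)/21 = 0.238095.
Step 4: Exact two-sided p-value (enumerate n! = 5040 permutations of y under H0): p = 0.561905.
Step 5: alpha = 0.1. fail to reject H0.

tau_b = 0.2381 (C=13, D=8), p = 0.561905, fail to reject H0.


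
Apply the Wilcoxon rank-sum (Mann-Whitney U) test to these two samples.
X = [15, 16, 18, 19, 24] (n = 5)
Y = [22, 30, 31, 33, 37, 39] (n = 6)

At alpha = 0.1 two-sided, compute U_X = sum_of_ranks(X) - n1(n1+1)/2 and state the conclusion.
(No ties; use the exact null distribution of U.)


Step 1: Combine and sort all 11 observations; assign midranks.
sorted (value, group): (15,X), (16,X), (18,X), (19,X), (22,Y), (24,X), (30,Y), (31,Y), (33,Y), (37,Y), (39,Y)
ranks: 15->1, 16->2, 18->3, 19->4, 22->5, 24->6, 30->7, 31->8, 33->9, 37->10, 39->11
Step 2: Rank sum for X: R1 = 1 + 2 + 3 + 4 + 6 = 16.
Step 3: U_X = R1 - n1(n1+1)/2 = 16 - 5*6/2 = 16 - 15 = 1.
       U_Y = n1*n2 - U_X = 30 - 1 = 29.
Step 4: No ties, so the exact null distribution of U (based on enumerating the C(11,5) = 462 equally likely rank assignments) gives the two-sided p-value.
Step 5: p-value = 0.008658; compare to alpha = 0.1. reject H0.

U_X = 1, p = 0.008658, reject H0 at alpha = 0.1.


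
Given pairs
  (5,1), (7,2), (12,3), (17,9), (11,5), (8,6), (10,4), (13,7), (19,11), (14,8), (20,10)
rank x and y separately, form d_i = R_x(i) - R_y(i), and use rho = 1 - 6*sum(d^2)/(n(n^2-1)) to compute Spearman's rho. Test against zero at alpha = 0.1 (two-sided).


Step 1: Rank x and y separately (midranks; no ties here).
rank(x): 5->1, 7->2, 12->6, 17->9, 11->5, 8->3, 10->4, 13->7, 19->10, 14->8, 20->11
rank(y): 1->1, 2->2, 3->3, 9->9, 5->5, 6->6, 4->4, 7->7, 11->11, 8->8, 10->10
Step 2: d_i = R_x(i) - R_y(i); compute d_i^2.
  (1-1)^2=0, (2-2)^2=0, (6-3)^2=9, (9-9)^2=0, (5-5)^2=0, (3-6)^2=9, (4-4)^2=0, (7-7)^2=0, (10-11)^2=1, (8-8)^2=0, (11-10)^2=1
sum(d^2) = 20.
Step 3: rho = 1 - 6*20 / (11*(11^2 - 1)) = 1 - 120/1320 = 0.909091.
Step 4: Under H0, t = rho * sqrt((n-2)/(1-rho^2)) = 6.5465 ~ t(9).
Step 5: Two-sided p-value from the t-distribution with 9 df = 0.000106.
Step 6: alpha = 0.1. reject H0.

rho = 0.9091, p = 0.000106, reject H0 at alpha = 0.1.


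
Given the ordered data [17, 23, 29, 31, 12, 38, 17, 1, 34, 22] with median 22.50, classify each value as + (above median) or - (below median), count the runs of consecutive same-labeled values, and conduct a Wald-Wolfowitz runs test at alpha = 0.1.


Step 1: Compute median = 22.50; label A = above, B = below.
Labels in order: BAAABABBAB  (n_A = 5, n_B = 5)
Step 2: Count runs R = 7.
Step 3: Under H0 (random ordering), E[R] = 2*n_A*n_B/(n_A+n_B) + 1 = 2*5*5/10 + 1 = 6.0000.
        Var[R] = 2*n_A*n_B*(2*n_A*n_B - n_A - n_B) / ((n_A+n_B)^2 * (n_A+n_B-1)) = 2000/900 = 2.2222.
        SD[R] = 1.4907.
Step 4: Continuity-corrected z = (R - 0.5 - E[R]) / SD[R] = (7 - 0.5 - 6.0000) / 1.4907 = 0.3354.
Step 5: Two-sided p-value via normal approximation = 2*(1 - Phi(|z|)) = 0.737316.
Step 6: alpha = 0.1. fail to reject H0.

R = 7, z = 0.3354, p = 0.737316, fail to reject H0.


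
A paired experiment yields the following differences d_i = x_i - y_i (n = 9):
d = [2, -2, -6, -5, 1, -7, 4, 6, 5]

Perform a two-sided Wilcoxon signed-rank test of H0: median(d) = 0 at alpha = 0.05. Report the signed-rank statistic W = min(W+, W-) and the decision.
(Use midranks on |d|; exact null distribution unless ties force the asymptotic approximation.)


Step 1: Drop any zero differences (none here) and take |d_i|.
|d| = [2, 2, 6, 5, 1, 7, 4, 6, 5]
Step 2: Midrank |d_i| (ties get averaged ranks).
ranks: |2|->2.5, |2|->2.5, |6|->7.5, |5|->5.5, |1|->1, |7|->9, |4|->4, |6|->7.5, |5|->5.5
Step 3: Attach original signs; sum ranks with positive sign and with negative sign.
W+ = 2.5 + 1 + 4 + 7.5 + 5.5 = 20.5
W- = 2.5 + 7.5 + 5.5 + 9 = 24.5
(Check: W+ + W- = 45 should equal n(n+1)/2 = 45.)
Step 4: Test statistic W = min(W+, W-) = 20.5.
Step 5: Ties in |d|, so use the tie-corrected normal approximation.
        E[W] = n(n+1)/4 = 9*10/4 = 22.5.
        Tie groups: |d|=2 (t=2), |d|=5 (t=2), |d|=6 (t=2); sum(t^3 - t) = 18.
        Var[W] = n(n+1)(2n+1)/24 - sum(t^3-t)/48 = 1710/24 - 18/48 = 70.875.
        z = (W - E[W]) / sqrt(Var[W]) = (20.5 - 22.5) / 8.4187 = -0.2376.
        Two-sided p = 2*Phi(z) = 0.812218.
Step 6: alpha = 0.05. fail to reject H0.

W+ = 20.5, W- = 24.5, W = min = 20.5, p = 0.812218, fail to reject H0.


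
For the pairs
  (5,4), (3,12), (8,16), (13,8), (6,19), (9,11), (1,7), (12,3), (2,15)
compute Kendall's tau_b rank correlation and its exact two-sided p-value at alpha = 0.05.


Step 1: Enumerate the 36 unordered pairs (i,j) with i<j and classify each by sign(x_j-x_i) * sign(y_j-y_i).
  (1,2):dx=-2,dy=+8->D; (1,3):dx=+3,dy=+12->C; (1,4):dx=+8,dy=+4->C; (1,5):dx=+1,dy=+15->C
  (1,6):dx=+4,dy=+7->C; (1,7):dx=-4,dy=+3->D; (1,8):dx=+7,dy=-1->D; (1,9):dx=-3,dy=+11->D
  (2,3):dx=+5,dy=+4->C; (2,4):dx=+10,dy=-4->D; (2,5):dx=+3,dy=+7->C; (2,6):dx=+6,dy=-1->D
  (2,7):dx=-2,dy=-5->C; (2,8):dx=+9,dy=-9->D; (2,9):dx=-1,dy=+3->D; (3,4):dx=+5,dy=-8->D
  (3,5):dx=-2,dy=+3->D; (3,6):dx=+1,dy=-5->D; (3,7):dx=-7,dy=-9->C; (3,8):dx=+4,dy=-13->D
  (3,9):dx=-6,dy=-1->C; (4,5):dx=-7,dy=+11->D; (4,6):dx=-4,dy=+3->D; (4,7):dx=-12,dy=-1->C
  (4,8):dx=-1,dy=-5->C; (4,9):dx=-11,dy=+7->D; (5,6):dx=+3,dy=-8->D; (5,7):dx=-5,dy=-12->C
  (5,8):dx=+6,dy=-16->D; (5,9):dx=-4,dy=-4->C; (6,7):dx=-8,dy=-4->C; (6,8):dx=+3,dy=-8->D
  (6,9):dx=-7,dy=+4->D; (7,8):dx=+11,dy=-4->D; (7,9):dx=+1,dy=+8->C; (8,9):dx=-10,dy=+12->D
Step 2: C = 15, D = 21, total pairs = 36.
Step 3: tau = (C - D)/(n(n-1)/2) = (15 - 21)/36 = -0.166667.
Step 4: Exact two-sided p-value (enumerate n! = 362880 permutations of y under H0): p = 0.612202.
Step 5: alpha = 0.05. fail to reject H0.

tau_b = -0.1667 (C=15, D=21), p = 0.612202, fail to reject H0.


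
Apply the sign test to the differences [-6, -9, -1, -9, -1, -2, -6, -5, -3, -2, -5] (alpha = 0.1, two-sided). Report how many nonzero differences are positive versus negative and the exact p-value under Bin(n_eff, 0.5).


Step 1: Discard zero differences. Original n = 11; n_eff = number of nonzero differences = 11.
Nonzero differences (with sign): -6, -9, -1, -9, -1, -2, -6, -5, -3, -2, -5
Step 2: Count signs: positive = 0, negative = 11.
Step 3: Under H0: P(positive) = 0.5, so the number of positives S ~ Bin(11, 0.5).
Step 4: Two-sided exact p-value = sum of Bin(11,0.5) probabilities at or below the observed probability = 0.000977.
Step 5: alpha = 0.1. reject H0.

n_eff = 11, pos = 0, neg = 11, p = 0.000977, reject H0.
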